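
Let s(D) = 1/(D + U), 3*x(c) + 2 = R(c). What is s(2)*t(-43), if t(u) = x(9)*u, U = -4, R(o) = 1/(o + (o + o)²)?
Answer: -28595/1998 ≈ -14.312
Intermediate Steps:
R(o) = 1/(o + 4*o²) (R(o) = 1/(o + (2*o)²) = 1/(o + 4*o²))
x(c) = -⅔ + 1/(3*c*(1 + 4*c)) (x(c) = -⅔ + (1/(c*(1 + 4*c)))/3 = -⅔ + 1/(3*c*(1 + 4*c)))
t(u) = -665*u/999 (t(u) = ((⅓)*(1 - 2*9*(1 + 4*9))/(9*(1 + 4*9)))*u = ((⅓)*(⅑)*(1 - 2*9*(1 + 36))/(1 + 36))*u = ((⅓)*(⅑)*(1 - 2*9*37)/37)*u = ((⅓)*(⅑)*(1/37)*(1 - 666))*u = ((⅓)*(⅑)*(1/37)*(-665))*u = -665*u/999)
s(D) = 1/(-4 + D) (s(D) = 1/(D - 4) = 1/(-4 + D))
s(2)*t(-43) = (-665/999*(-43))/(-4 + 2) = (28595/999)/(-2) = -½*28595/999 = -28595/1998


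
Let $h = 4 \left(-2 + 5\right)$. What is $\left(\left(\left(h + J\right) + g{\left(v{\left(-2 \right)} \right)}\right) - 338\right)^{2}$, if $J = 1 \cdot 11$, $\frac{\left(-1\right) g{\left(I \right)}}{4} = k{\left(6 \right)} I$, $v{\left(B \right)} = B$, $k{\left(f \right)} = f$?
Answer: $71289$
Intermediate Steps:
$g{\left(I \right)} = - 24 I$ ($g{\left(I \right)} = - 4 \cdot 6 I = - 24 I$)
$h = 12$ ($h = 4 \cdot 3 = 12$)
$J = 11$
$\left(\left(\left(h + J\right) + g{\left(v{\left(-2 \right)} \right)}\right) - 338\right)^{2} = \left(\left(\left(12 + 11\right) - -48\right) - 338\right)^{2} = \left(\left(23 + 48\right) - 338\right)^{2} = \left(71 - 338\right)^{2} = \left(-267\right)^{2} = 71289$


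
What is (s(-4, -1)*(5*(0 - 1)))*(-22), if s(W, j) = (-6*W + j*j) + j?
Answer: 2640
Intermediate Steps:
s(W, j) = j + j² - 6*W (s(W, j) = (-6*W + j²) + j = (j² - 6*W) + j = j + j² - 6*W)
(s(-4, -1)*(5*(0 - 1)))*(-22) = ((-1 + (-1)² - 6*(-4))*(5*(0 - 1)))*(-22) = ((-1 + 1 + 24)*(5*(-1)))*(-22) = (24*(-5))*(-22) = -120*(-22) = 2640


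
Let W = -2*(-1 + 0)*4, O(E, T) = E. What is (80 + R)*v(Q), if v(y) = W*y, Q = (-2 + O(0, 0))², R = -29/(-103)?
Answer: 264608/103 ≈ 2569.0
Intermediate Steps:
R = 29/103 (R = -29*(-1/103) = 29/103 ≈ 0.28155)
Q = 4 (Q = (-2 + 0)² = (-2)² = 4)
W = 8 (W = -2*(-1)*4 = 2*4 = 8)
v(y) = 8*y
(80 + R)*v(Q) = (80 + 29/103)*(8*4) = (8269/103)*32 = 264608/103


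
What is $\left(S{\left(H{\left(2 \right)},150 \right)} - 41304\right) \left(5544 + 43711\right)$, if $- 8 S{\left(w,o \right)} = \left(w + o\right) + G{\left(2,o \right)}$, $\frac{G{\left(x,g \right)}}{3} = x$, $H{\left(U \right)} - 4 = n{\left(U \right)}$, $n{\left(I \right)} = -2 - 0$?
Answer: $- \frac{8141605225}{4} \approx -2.0354 \cdot 10^{9}$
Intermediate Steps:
$n{\left(I \right)} = -2$ ($n{\left(I \right)} = -2 + 0 = -2$)
$H{\left(U \right)} = 2$ ($H{\left(U \right)} = 4 - 2 = 2$)
$G{\left(x,g \right)} = 3 x$
$S{\left(w,o \right)} = - \frac{3}{4} - \frac{o}{8} - \frac{w}{8}$ ($S{\left(w,o \right)} = - \frac{\left(w + o\right) + 3 \cdot 2}{8} = - \frac{\left(o + w\right) + 6}{8} = - \frac{6 + o + w}{8} = - \frac{3}{4} - \frac{o}{8} - \frac{w}{8}$)
$\left(S{\left(H{\left(2 \right)},150 \right)} - 41304\right) \left(5544 + 43711\right) = \left(\left(- \frac{3}{4} - \frac{75}{4} - \frac{1}{4}\right) - 41304\right) \left(5544 + 43711\right) = \left(\left(- \frac{3}{4} - \frac{75}{4} - \frac{1}{4}\right) - 41304\right) 49255 = \left(- \frac{79}{4} - 41304\right) 49255 = \left(- \frac{165295}{4}\right) 49255 = - \frac{8141605225}{4}$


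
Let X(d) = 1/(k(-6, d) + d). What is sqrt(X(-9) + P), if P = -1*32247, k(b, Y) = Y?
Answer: I*sqrt(1160894)/6 ≈ 179.57*I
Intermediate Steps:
X(d) = 1/(2*d) (X(d) = 1/(d + d) = 1/(2*d))
P = -32247
sqrt(X(-9) + P) = sqrt((1/2)/(-9) - 32247) = sqrt((1/2)*(-1/9) - 32247) = sqrt(-1/18 - 32247) = sqrt(-580447/18) = I*sqrt(1160894)/6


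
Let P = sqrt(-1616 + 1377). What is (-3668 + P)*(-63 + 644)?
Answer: -2131108 + 581*I*sqrt(239) ≈ -2.1311e+6 + 8982.0*I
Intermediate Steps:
P = I*sqrt(239) (P = sqrt(-239) = I*sqrt(239) ≈ 15.46*I)
(-3668 + P)*(-63 + 644) = (-3668 + I*sqrt(239))*(-63 + 644) = (-3668 + I*sqrt(239))*581 = -2131108 + 581*I*sqrt(239)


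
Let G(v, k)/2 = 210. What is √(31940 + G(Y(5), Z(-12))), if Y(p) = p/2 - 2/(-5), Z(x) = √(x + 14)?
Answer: 2*√8090 ≈ 179.89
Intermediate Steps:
Z(x) = √(14 + x)
Y(p) = ⅖ + p/2 (Y(p) = p*(½) - 2*(-⅕) = p/2 + ⅖ = ⅖ + p/2)
G(v, k) = 420 (G(v, k) = 2*210 = 420)
√(31940 + G(Y(5), Z(-12))) = √(31940 + 420) = √32360 = 2*√8090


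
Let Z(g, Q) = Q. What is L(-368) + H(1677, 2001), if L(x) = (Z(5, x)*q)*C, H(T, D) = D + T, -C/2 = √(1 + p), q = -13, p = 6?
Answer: 3678 - 9568*√7 ≈ -21637.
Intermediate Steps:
C = -2*√7 (C = -2*√(1 + 6) = -2*√7 ≈ -5.2915)
L(x) = 26*x*√7 (L(x) = (x*(-13))*(-2*√7) = (-13*x)*(-2*√7) = 26*x*√7)
L(-368) + H(1677, 2001) = 26*(-368)*√7 + (2001 + 1677) = -9568*√7 + 3678 = 3678 - 9568*√7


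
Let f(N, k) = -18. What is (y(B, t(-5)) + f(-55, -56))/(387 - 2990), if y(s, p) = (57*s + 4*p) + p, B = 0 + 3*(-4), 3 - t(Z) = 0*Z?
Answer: 687/2603 ≈ 0.26393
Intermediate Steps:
t(Z) = 3 (t(Z) = 3 - 0*Z = 3 - 1*0 = 3 + 0 = 3)
B = -12 (B = 0 - 12 = -12)
y(s, p) = 5*p + 57*s (y(s, p) = (4*p + 57*s) + p = 5*p + 57*s)
(y(B, t(-5)) + f(-55, -56))/(387 - 2990) = ((5*3 + 57*(-12)) - 18)/(387 - 2990) = ((15 - 684) - 18)/(-2603) = (-669 - 18)*(-1/2603) = -687*(-1/2603) = 687/2603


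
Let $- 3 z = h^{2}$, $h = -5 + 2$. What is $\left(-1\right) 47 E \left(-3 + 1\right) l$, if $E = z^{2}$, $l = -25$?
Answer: $-21150$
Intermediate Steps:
$h = -3$
$z = -3$ ($z = - \frac{\left(-3\right)^{2}}{3} = \left(- \frac{1}{3}\right) 9 = -3$)
$E = 9$ ($E = \left(-3\right)^{2} = 9$)
$\left(-1\right) 47 E \left(-3 + 1\right) l = \left(-1\right) 47 \cdot 9 \left(-3 + 1\right) \left(-25\right) = - 47 \cdot 9 \left(-2\right) \left(-25\right) = \left(-47\right) \left(-18\right) \left(-25\right) = 846 \left(-25\right) = -21150$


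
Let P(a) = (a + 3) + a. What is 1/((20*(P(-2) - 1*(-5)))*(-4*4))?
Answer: -1/1280 ≈ -0.00078125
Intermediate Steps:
P(a) = 3 + 2*a (P(a) = (3 + a) + a = 3 + 2*a)
1/((20*(P(-2) - 1*(-5)))*(-4*4)) = 1/((20*((3 + 2*(-2)) - 1*(-5)))*(-4*4)) = 1/((20*((3 - 4) + 5))*(-16)) = 1/((20*(-1 + 5))*(-16)) = 1/((20*4)*(-16)) = 1/(80*(-16)) = 1/(-1280) = -1/1280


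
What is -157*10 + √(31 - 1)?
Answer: -1570 + √30 ≈ -1564.5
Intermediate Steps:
-157*10 + √(31 - 1) = -1570 + √30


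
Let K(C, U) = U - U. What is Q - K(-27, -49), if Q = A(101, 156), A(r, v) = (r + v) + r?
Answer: 358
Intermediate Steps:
K(C, U) = 0
A(r, v) = v + 2*r
Q = 358 (Q = 156 + 2*101 = 156 + 202 = 358)
Q - K(-27, -49) = 358 - 1*0 = 358 + 0 = 358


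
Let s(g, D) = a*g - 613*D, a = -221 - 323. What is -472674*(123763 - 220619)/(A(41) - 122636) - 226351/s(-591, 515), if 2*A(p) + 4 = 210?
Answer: -265971382358779/711794197 ≈ -3.7366e+5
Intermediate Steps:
a = -544
A(p) = 103 (A(p) = -2 + (½)*210 = -2 + 105 = 103)
s(g, D) = -613*D - 544*g (s(g, D) = -544*g - 613*D = -613*D - 544*g)
-472674*(123763 - 220619)/(A(41) - 122636) - 226351/s(-591, 515) = -472674*(123763 - 220619)/(103 - 122636) - 226351/(-613*515 - 544*(-591)) = -472674/((-122533/(-96856))) - 226351/(-315695 + 321504) = -472674/((-122533*(-1/96856))) - 226351/5809 = -472674/122533/96856 - 226351*1/5809 = -472674*96856/122533 - 226351/5809 = -45781312944/122533 - 226351/5809 = -265971382358779/711794197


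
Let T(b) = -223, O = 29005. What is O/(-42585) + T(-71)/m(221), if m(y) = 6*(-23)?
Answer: 366251/391782 ≈ 0.93483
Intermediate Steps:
m(y) = -138
O/(-42585) + T(-71)/m(221) = 29005/(-42585) - 223/(-138) = 29005*(-1/42585) - 223*(-1/138) = -5801/8517 + 223/138 = 366251/391782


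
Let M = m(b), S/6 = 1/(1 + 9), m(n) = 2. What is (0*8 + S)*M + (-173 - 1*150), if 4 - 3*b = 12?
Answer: -1609/5 ≈ -321.80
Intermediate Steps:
b = -8/3 (b = 4/3 - 1/3*12 = 4/3 - 4 = -8/3 ≈ -2.6667)
S = 3/5 (S = 6/(1 + 9) = 6/10 = 6*(1/10) = 3/5 ≈ 0.60000)
M = 2
(0*8 + S)*M + (-173 - 1*150) = (0*8 + 3/5)*2 + (-173 - 1*150) = (0 + 3/5)*2 + (-173 - 150) = (3/5)*2 - 323 = 6/5 - 323 = -1609/5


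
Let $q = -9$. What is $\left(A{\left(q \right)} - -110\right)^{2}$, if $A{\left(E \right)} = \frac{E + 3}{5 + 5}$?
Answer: $\frac{299209}{25} \approx 11968.0$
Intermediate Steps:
$A{\left(E \right)} = \frac{3}{10} + \frac{E}{10}$ ($A{\left(E \right)} = \frac{3 + E}{10} = \left(3 + E\right) \frac{1}{10} = \frac{3}{10} + \frac{E}{10}$)
$\left(A{\left(q \right)} - -110\right)^{2} = \left(\left(\frac{3}{10} + \frac{1}{10} \left(-9\right)\right) - -110\right)^{2} = \left(\left(\frac{3}{10} - \frac{9}{10}\right) + 110\right)^{2} = \left(- \frac{3}{5} + 110\right)^{2} = \left(\frac{547}{5}\right)^{2} = \frac{299209}{25}$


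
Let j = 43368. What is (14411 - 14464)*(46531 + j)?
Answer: -4764647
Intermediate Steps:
(14411 - 14464)*(46531 + j) = (14411 - 14464)*(46531 + 43368) = -53*89899 = -4764647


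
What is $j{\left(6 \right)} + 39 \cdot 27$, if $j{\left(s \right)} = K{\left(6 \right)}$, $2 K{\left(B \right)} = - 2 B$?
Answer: $1047$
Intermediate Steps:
$K{\left(B \right)} = - B$ ($K{\left(B \right)} = \frac{\left(-2\right) B}{2} = - B$)
$j{\left(s \right)} = -6$ ($j{\left(s \right)} = \left(-1\right) 6 = -6$)
$j{\left(6 \right)} + 39 \cdot 27 = -6 + 39 \cdot 27 = -6 + 1053 = 1047$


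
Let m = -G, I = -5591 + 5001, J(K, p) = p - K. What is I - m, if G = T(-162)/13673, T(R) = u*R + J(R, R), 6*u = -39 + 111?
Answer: -8069014/13673 ≈ -590.14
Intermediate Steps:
u = 12 (u = (-39 + 111)/6 = (⅙)*72 = 12)
T(R) = 12*R (T(R) = 12*R + (R - R) = 12*R + 0 = 12*R)
G = -1944/13673 (G = (12*(-162))/13673 = -1944*1/13673 = -1944/13673 ≈ -0.14218)
I = -590
m = 1944/13673 (m = -1*(-1944/13673) = 1944/13673 ≈ 0.14218)
I - m = -590 - 1*1944/13673 = -590 - 1944/13673 = -8069014/13673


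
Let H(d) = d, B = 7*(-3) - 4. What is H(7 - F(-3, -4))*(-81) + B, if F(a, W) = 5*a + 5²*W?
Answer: -9907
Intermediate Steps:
F(a, W) = 5*a + 25*W
B = -25 (B = -21 - 4 = -25)
H(7 - F(-3, -4))*(-81) + B = (7 - (5*(-3) + 25*(-4)))*(-81) - 25 = (7 - (-15 - 100))*(-81) - 25 = (7 - 1*(-115))*(-81) - 25 = (7 + 115)*(-81) - 25 = 122*(-81) - 25 = -9882 - 25 = -9907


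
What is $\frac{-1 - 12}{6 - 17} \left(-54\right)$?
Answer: $- \frac{702}{11} \approx -63.818$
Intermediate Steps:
$\frac{-1 - 12}{6 - 17} \left(-54\right) = - \frac{13}{-11} \left(-54\right) = \left(-13\right) \left(- \frac{1}{11}\right) \left(-54\right) = \frac{13}{11} \left(-54\right) = - \frac{702}{11}$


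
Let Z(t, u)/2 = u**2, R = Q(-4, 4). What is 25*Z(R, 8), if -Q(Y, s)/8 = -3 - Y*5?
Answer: 3200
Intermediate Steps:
Q(Y, s) = 24 + 40*Y (Q(Y, s) = -8*(-3 - Y*5) = -8*(-3 - 5*Y) = 24 + 40*Y)
R = -136 (R = 24 + 40*(-4) = 24 - 160 = -136)
Z(t, u) = 2*u**2
25*Z(R, 8) = 25*(2*8**2) = 25*(2*64) = 25*128 = 3200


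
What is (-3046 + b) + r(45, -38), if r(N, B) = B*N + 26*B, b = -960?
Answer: -6704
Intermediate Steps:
r(N, B) = 26*B + B*N
(-3046 + b) + r(45, -38) = (-3046 - 960) - 38*(26 + 45) = -4006 - 38*71 = -4006 - 2698 = -6704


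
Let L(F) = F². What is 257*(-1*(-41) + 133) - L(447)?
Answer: -155091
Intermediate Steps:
257*(-1*(-41) + 133) - L(447) = 257*(-1*(-41) + 133) - 1*447² = 257*(41 + 133) - 1*199809 = 257*174 - 199809 = 44718 - 199809 = -155091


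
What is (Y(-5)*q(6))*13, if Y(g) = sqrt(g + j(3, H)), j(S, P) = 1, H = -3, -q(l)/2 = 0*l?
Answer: 0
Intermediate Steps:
q(l) = 0 (q(l) = -0*l = -2*0 = 0)
Y(g) = sqrt(1 + g) (Y(g) = sqrt(g + 1) = sqrt(1 + g))
(Y(-5)*q(6))*13 = (sqrt(1 - 5)*0)*13 = (sqrt(-4)*0)*13 = ((2*I)*0)*13 = 0*13 = 0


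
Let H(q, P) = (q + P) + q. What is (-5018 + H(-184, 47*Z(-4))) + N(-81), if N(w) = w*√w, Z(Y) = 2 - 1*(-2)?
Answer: -5198 - 729*I ≈ -5198.0 - 729.0*I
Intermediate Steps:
Z(Y) = 4 (Z(Y) = 2 + 2 = 4)
H(q, P) = P + 2*q (H(q, P) = (P + q) + q = P + 2*q)
N(w) = w^(3/2)
(-5018 + H(-184, 47*Z(-4))) + N(-81) = (-5018 + (47*4 + 2*(-184))) + (-81)^(3/2) = (-5018 + (188 - 368)) - 729*I = (-5018 - 180) - 729*I = -5198 - 729*I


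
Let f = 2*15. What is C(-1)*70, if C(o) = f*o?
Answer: -2100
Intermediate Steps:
f = 30
C(o) = 30*o
C(-1)*70 = (30*(-1))*70 = -30*70 = -2100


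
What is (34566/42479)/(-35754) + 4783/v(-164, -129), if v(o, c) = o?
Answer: -1210733027467/41513707204 ≈ -29.165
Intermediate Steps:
(34566/42479)/(-35754) + 4783/v(-164, -129) = (34566/42479)/(-35754) + 4783/(-164) = (34566*(1/42479))*(-1/35754) + 4783*(-1/164) = (34566/42479)*(-1/35754) - 4783/164 = -5761/253132361 - 4783/164 = -1210733027467/41513707204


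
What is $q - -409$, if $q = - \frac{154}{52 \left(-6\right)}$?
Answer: $\frac{63881}{156} \approx 409.49$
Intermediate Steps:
$q = \frac{77}{156}$ ($q = - \frac{154}{-312} = \left(-154\right) \left(- \frac{1}{312}\right) = \frac{77}{156} \approx 0.49359$)
$q - -409 = \frac{77}{156} - -409 = \frac{77}{156} + 409 = \frac{63881}{156}$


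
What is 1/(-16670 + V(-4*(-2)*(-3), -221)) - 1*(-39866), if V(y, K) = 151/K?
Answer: 146875154165/3684221 ≈ 39866.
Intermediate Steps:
1/(-16670 + V(-4*(-2)*(-3), -221)) - 1*(-39866) = 1/(-16670 + 151/(-221)) - 1*(-39866) = 1/(-16670 + 151*(-1/221)) + 39866 = 1/(-16670 - 151/221) + 39866 = 1/(-3684221/221) + 39866 = -221/3684221 + 39866 = 146875154165/3684221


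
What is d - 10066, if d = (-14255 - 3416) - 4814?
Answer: -32551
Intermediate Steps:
d = -22485 (d = -17671 - 4814 = -22485)
d - 10066 = -22485 - 10066 = -32551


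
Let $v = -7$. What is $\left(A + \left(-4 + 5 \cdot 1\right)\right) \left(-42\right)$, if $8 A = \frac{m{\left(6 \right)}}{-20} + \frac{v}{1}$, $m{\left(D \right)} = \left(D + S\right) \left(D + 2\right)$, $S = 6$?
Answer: $\frac{399}{20} \approx 19.95$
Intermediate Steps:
$m{\left(D \right)} = \left(2 + D\right) \left(6 + D\right)$ ($m{\left(D \right)} = \left(D + 6\right) \left(D + 2\right) = \left(6 + D\right) \left(2 + D\right) = \left(2 + D\right) \left(6 + D\right)$)
$A = - \frac{59}{40}$ ($A = \frac{\frac{12 + 6^{2} + 8 \cdot 6}{-20} - \frac{7}{1}}{8} = \frac{\left(12 + 36 + 48\right) \left(- \frac{1}{20}\right) - 7}{8} = \frac{96 \left(- \frac{1}{20}\right) - 7}{8} = \frac{- \frac{24}{5} - 7}{8} = \frac{1}{8} \left(- \frac{59}{5}\right) = - \frac{59}{40} \approx -1.475$)
$\left(A + \left(-4 + 5 \cdot 1\right)\right) \left(-42\right) = \left(- \frac{59}{40} + \left(-4 + 5 \cdot 1\right)\right) \left(-42\right) = \left(- \frac{59}{40} + \left(-4 + 5\right)\right) \left(-42\right) = \left(- \frac{59}{40} + 1\right) \left(-42\right) = \left(- \frac{19}{40}\right) \left(-42\right) = \frac{399}{20}$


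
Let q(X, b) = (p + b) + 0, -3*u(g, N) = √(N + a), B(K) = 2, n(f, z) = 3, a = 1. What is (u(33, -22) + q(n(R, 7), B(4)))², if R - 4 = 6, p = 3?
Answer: (15 - I*√21)²/9 ≈ 22.667 - 15.275*I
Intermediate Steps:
R = 10 (R = 4 + 6 = 10)
u(g, N) = -√(1 + N)/3 (u(g, N) = -√(N + 1)/3 = -√(1 + N)/3)
q(X, b) = 3 + b (q(X, b) = (3 + b) + 0 = 3 + b)
(u(33, -22) + q(n(R, 7), B(4)))² = (-√(1 - 22)/3 + (3 + 2))² = (-I*√21/3 + 5)² = (5 - I*√21/3)²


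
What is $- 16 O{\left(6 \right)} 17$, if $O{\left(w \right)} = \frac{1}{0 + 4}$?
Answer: $-68$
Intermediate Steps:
$O{\left(w \right)} = \frac{1}{4}$
$- 16 O{\left(6 \right)} 17 = \left(-16\right) \frac{1}{4} \cdot 17 = \left(-4\right) 17 = -68$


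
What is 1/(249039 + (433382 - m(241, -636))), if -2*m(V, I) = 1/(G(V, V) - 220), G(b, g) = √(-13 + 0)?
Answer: 132152191052/90183430069631653 + 2*I*√13/90183430069631653 ≈ 1.4654e-6 + 7.996e-17*I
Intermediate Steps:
G(b, g) = I*√13 (G(b, g) = √(-13) = I*√13)
m(V, I) = -1/(2*(-220 + I*√13)) (m(V, I) = -1/(2*(I*√13 - 220)) = -1/(2*(-220 + I*√13)))
1/(249039 + (433382 - m(241, -636))) = 1/(249039 + (433382 - (110/48413 + I*√13/96826))) = 1/(249039 + (433382 + (-110/48413 - I*√13/96826))) = 1/(249039 + (20981322656/48413 - I*√13/96826)) = 1/(33038047763/48413 - I*√13/96826)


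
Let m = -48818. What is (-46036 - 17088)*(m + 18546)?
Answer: 1910889728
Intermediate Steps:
(-46036 - 17088)*(m + 18546) = (-46036 - 17088)*(-48818 + 18546) = -63124*(-30272) = 1910889728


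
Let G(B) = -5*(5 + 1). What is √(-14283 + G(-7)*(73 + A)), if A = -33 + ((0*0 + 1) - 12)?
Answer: I*√15153 ≈ 123.1*I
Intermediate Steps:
G(B) = -30 (G(B) = -5*6 = -30)
A = -44 (A = -33 + ((0 + 1) - 12) = -33 + (1 - 12) = -33 - 11 = -44)
√(-14283 + G(-7)*(73 + A)) = √(-14283 - 30*(73 - 44)) = √(-14283 - 30*29) = √(-14283 - 870) = √(-15153) = I*√15153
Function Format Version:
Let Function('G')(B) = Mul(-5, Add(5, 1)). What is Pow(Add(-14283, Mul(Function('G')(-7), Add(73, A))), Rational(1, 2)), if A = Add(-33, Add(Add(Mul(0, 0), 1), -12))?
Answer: Mul(I, Pow(15153, Rational(1, 2))) ≈ Mul(123.10, I)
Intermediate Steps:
Function('G')(B) = -30 (Function('G')(B) = Mul(-5, 6) = -30)
A = -44 (A = Add(-33, Add(Add(0, 1), -12)) = Add(-33, Add(1, -12)) = Add(-33, -11) = -44)
Pow(Add(-14283, Mul(Function('G')(-7), Add(73, A))), Rational(1, 2)) = Pow(Add(-14283, Mul(-30, Add(73, -44))), Rational(1, 2)) = Pow(Add(-14283, Mul(-30, 29)), Rational(1, 2)) = Pow(Add(-14283, -870), Rational(1, 2)) = Pow(-15153, Rational(1, 2)) = Mul(I, Pow(15153, Rational(1, 2)))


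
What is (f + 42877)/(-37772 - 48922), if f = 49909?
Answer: -46393/43347 ≈ -1.0703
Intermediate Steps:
(f + 42877)/(-37772 - 48922) = (49909 + 42877)/(-37772 - 48922) = 92786/(-86694) = 92786*(-1/86694) = -46393/43347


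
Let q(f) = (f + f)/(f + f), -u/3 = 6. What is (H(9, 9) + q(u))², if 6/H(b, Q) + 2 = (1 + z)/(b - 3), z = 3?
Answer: 49/4 ≈ 12.250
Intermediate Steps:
H(b, Q) = 6/(-2 + 4/(-3 + b)) (H(b, Q) = 6/(-2 + (1 + 3)/(b - 3)) = 6/(-2 + 4/(-3 + b)))
u = -18 (u = -3*6 = -18)
q(f) = 1 (q(f) = (2*f)/((2*f)) = (2*f)*(1/(2*f)) = 1)
(H(9, 9) + q(u))² = (3*(-3 + 9)/(5 - 1*9) + 1)² = (3*6/(5 - 9) + 1)² = (3*6/(-4) + 1)² = (3*(-¼)*6 + 1)² = (-9/2 + 1)² = (-7/2)² = 49/4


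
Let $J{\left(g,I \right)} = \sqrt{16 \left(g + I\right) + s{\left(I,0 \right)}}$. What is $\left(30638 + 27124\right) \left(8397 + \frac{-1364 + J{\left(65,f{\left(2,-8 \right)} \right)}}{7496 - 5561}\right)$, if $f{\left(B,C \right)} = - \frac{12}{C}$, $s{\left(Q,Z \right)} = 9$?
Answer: $\frac{104272161358}{215} + \frac{6418 \sqrt{1073}}{215} \approx 4.8499 \cdot 10^{8}$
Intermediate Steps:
$J{\left(g,I \right)} = \sqrt{9 + 16 I + 16 g}$ ($J{\left(g,I \right)} = \sqrt{16 \left(g + I\right) + 9} = \sqrt{16 \left(I + g\right) + 9} = \sqrt{\left(16 I + 16 g\right) + 9} = \sqrt{9 + 16 I + 16 g}$)
$\left(30638 + 27124\right) \left(8397 + \frac{-1364 + J{\left(65,f{\left(2,-8 \right)} \right)}}{7496 - 5561}\right) = \left(30638 + 27124\right) \left(8397 + \frac{-1364 + \sqrt{9 + 16 \left(- \frac{12}{-8}\right) + 16 \cdot 65}}{7496 - 5561}\right) = 57762 \left(8397 + \frac{-1364 + \sqrt{9 + 16 \left(\left(-12\right) \left(- \frac{1}{8}\right)\right) + 1040}}{1935}\right) = 57762 \left(8397 + \left(-1364 + \sqrt{9 + 16 \cdot \frac{3}{2} + 1040}\right) \frac{1}{1935}\right) = 57762 \left(8397 + \left(-1364 + \sqrt{9 + 24 + 1040}\right) \frac{1}{1935}\right) = 57762 \left(8397 + \left(-1364 + \sqrt{1073}\right) \frac{1}{1935}\right) = 57762 \left(8397 - \left(\frac{1364}{1935} - \frac{\sqrt{1073}}{1935}\right)\right) = 57762 \left(\frac{16246831}{1935} + \frac{\sqrt{1073}}{1935}\right) = \frac{104272161358}{215} + \frac{6418 \sqrt{1073}}{215}$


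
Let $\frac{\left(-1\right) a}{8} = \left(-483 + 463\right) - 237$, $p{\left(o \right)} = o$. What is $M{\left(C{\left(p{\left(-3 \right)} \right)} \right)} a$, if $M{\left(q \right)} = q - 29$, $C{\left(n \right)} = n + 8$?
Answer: $-49344$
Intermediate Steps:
$C{\left(n \right)} = 8 + n$
$a = 2056$ ($a = - 8 \left(\left(-483 + 463\right) - 237\right) = - 8 \left(-20 - 237\right) = \left(-8\right) \left(-257\right) = 2056$)
$M{\left(q \right)} = -29 + q$
$M{\left(C{\left(p{\left(-3 \right)} \right)} \right)} a = \left(-29 + \left(8 - 3\right)\right) 2056 = \left(-29 + 5\right) 2056 = \left(-24\right) 2056 = -49344$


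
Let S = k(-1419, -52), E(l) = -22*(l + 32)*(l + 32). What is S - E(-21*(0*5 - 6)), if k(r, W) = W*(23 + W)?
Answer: 550716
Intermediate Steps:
E(l) = -22*(32 + l)² (E(l) = -22*(32 + l)*(32 + l) = -22*(32 + l)²)
S = 1508 (S = -52*(23 - 52) = -52*(-29) = 1508)
S - E(-21*(0*5 - 6)) = 1508 - (-22)*(32 - 21*(0*5 - 6))² = 1508 - (-22)*(32 - 21*(0 - 6))² = 1508 - (-22)*(32 - 21*(-6))² = 1508 - (-22)*(32 + 126)² = 1508 - (-22)*158² = 1508 - (-22)*24964 = 1508 - 1*(-549208) = 1508 + 549208 = 550716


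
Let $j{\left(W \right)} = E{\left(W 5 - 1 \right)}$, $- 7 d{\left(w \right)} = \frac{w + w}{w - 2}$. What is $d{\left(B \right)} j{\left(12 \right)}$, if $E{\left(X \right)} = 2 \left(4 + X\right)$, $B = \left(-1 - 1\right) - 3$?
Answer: $- \frac{180}{7} \approx -25.714$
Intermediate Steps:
$B = -5$ ($B = -2 - 3 = -5$)
$d{\left(w \right)} = - \frac{2 w}{7 \left(-2 + w\right)}$ ($d{\left(w \right)} = - \frac{\left(w + w\right) \frac{1}{w - 2}}{7} = - \frac{2 w \frac{1}{-2 + w}}{7} = - \frac{2 w}{7 \left(-2 + w\right)}$)
$E{\left(X \right)} = 8 + 2 X$
$j{\left(W \right)} = 6 + 10 W$ ($j{\left(W \right)} = 8 + 2 \left(W 5 - 1\right) = 8 + 2 \left(5 W - 1\right) = 8 + 2 \left(-1 + 5 W\right) = 8 + \left(-2 + 10 W\right) = 6 + 10 W$)
$d{\left(B \right)} j{\left(12 \right)} = \left(-2\right) \left(-5\right) \frac{1}{-14 + 7 \left(-5\right)} \left(6 + 10 \cdot 12\right) = \left(-2\right) \left(-5\right) \frac{1}{-14 - 35} \left(6 + 120\right) = \left(-2\right) \left(-5\right) \frac{1}{-49} \cdot 126 = \left(-2\right) \left(-5\right) \left(- \frac{1}{49}\right) 126 = \left(- \frac{10}{49}\right) 126 = - \frac{180}{7}$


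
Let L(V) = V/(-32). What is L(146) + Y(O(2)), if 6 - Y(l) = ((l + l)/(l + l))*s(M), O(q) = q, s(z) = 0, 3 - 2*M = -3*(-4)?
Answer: 23/16 ≈ 1.4375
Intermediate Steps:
M = -9/2 (M = 3/2 - (-3)*(-4)/2 = 3/2 - ½*12 = 3/2 - 6 = -9/2 ≈ -4.5000)
L(V) = -V/32 (L(V) = V*(-1/32) = -V/32)
Y(l) = 6 (Y(l) = 6 - (l + l)/(l + l)*0 = 6 - (2*l)/((2*l))*0 = 6 - (2*l)*(1/(2*l))*0 = 6 - 0 = 6 - 1*0 = 6 + 0 = 6)
L(146) + Y(O(2)) = -1/32*146 + 6 = -73/16 + 6 = 23/16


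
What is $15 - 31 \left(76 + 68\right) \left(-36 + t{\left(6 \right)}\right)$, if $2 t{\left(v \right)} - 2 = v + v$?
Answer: $129471$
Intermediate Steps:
$t{\left(v \right)} = 1 + v$ ($t{\left(v \right)} = 1 + \frac{v + v}{2} = 1 + \frac{2 v}{2} = 1 + v$)
$15 - 31 \left(76 + 68\right) \left(-36 + t{\left(6 \right)}\right) = 15 - 31 \left(76 + 68\right) \left(-36 + \left(1 + 6\right)\right) = 15 - 31 \cdot 144 \left(-36 + 7\right) = 15 - 31 \cdot 144 \left(-29\right) = 15 - -129456 = 15 + 129456 = 129471$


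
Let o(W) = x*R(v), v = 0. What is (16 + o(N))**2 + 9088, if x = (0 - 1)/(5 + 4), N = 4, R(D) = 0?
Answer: 9344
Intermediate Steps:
x = -1/9 ≈ -0.11111
o(W) = 0 (o(W) = -1/9*0 = 0)
(16 + o(N))**2 + 9088 = (16 + 0)**2 + 9088 = 16**2 + 9088 = 256 + 9088 = 9344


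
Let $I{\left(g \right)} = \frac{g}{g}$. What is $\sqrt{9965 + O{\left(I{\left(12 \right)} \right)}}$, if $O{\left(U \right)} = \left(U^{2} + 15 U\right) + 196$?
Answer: $\sqrt{10177} \approx 100.88$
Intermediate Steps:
$I{\left(g \right)} = 1$
$O{\left(U \right)} = 196 + U^{2} + 15 U$
$\sqrt{9965 + O{\left(I{\left(12 \right)} \right)}} = \sqrt{9965 + \left(196 + 1^{2} + 15 \cdot 1\right)} = \sqrt{9965 + \left(196 + 1 + 15\right)} = \sqrt{9965 + 212} = \sqrt{10177}$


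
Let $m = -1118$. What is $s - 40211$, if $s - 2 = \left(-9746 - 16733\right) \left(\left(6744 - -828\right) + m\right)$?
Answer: $-170935675$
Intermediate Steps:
$s = -170895464$ ($s = 2 + \left(-9746 - 16733\right) \left(\left(6744 - -828\right) - 1118\right) = 2 - 26479 \left(\left(6744 + 828\right) - 1118\right) = 2 - 26479 \left(7572 - 1118\right) = 2 - 170895466 = -170895464$)
$s - 40211 = -170895464 - 40211 = -170935675$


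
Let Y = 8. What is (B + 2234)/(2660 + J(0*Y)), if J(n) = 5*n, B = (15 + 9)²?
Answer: 281/266 ≈ 1.0564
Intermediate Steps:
B = 576 (B = 24² = 576)
(B + 2234)/(2660 + J(0*Y)) = (576 + 2234)/(2660 + 5*(0*8)) = 2810/(2660 + 5*0) = 2810/(2660 + 0) = 2810/2660 = 2810*(1/2660) = 281/266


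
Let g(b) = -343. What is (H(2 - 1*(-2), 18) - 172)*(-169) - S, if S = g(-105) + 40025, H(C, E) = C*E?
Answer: -22782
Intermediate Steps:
S = 39682 (S = -343 + 40025 = 39682)
(H(2 - 1*(-2), 18) - 172)*(-169) - S = ((2 - 1*(-2))*18 - 172)*(-169) - 1*39682 = ((2 + 2)*18 - 172)*(-169) - 39682 = (4*18 - 172)*(-169) - 39682 = (72 - 172)*(-169) - 39682 = -100*(-169) - 39682 = 16900 - 39682 = -22782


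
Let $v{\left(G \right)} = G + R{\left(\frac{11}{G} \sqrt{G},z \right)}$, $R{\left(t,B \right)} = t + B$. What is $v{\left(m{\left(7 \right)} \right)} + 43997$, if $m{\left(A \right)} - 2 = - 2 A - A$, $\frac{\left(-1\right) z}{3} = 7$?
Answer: $43957 - \frac{11 i \sqrt{19}}{19} \approx 43957.0 - 2.5236 i$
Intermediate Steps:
$z = -21$ ($z = \left(-3\right) 7 = -21$)
$R{\left(t,B \right)} = B + t$
$m{\left(A \right)} = 2 - 3 A$
$v{\left(G \right)} = -21 + G + \frac{11}{\sqrt{G}}$ ($v{\left(G \right)} = G + \left(-21 + \frac{11}{G} \sqrt{G}\right) = G - \left(21 - \frac{11}{\sqrt{G}}\right) = -21 + G + \frac{11}{\sqrt{G}}$)
$v{\left(m{\left(7 \right)} \right)} + 43997 = \left(-21 + \left(2 - 21\right) + \frac{11}{\sqrt{2 - 21}}\right) + 43997 = \left(-21 - 19 + \frac{11}{i \sqrt{19}}\right) + 43997 = \left(-21 - 19 + 11 \left(- \frac{i \sqrt{19}}{19}\right)\right) + 43997 = \left(-21 - 19 - \frac{11 i \sqrt{19}}{19}\right) + 43997 = \left(-40 - \frac{11 i \sqrt{19}}{19}\right) + 43997 = 43957 - \frac{11 i \sqrt{19}}{19}$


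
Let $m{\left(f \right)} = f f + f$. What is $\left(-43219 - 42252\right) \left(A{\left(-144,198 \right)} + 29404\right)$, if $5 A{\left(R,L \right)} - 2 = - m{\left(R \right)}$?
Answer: $-2161219706$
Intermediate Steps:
$m{\left(f \right)} = f + f^{2}$ ($m{\left(f \right)} = f^{2} + f = f + f^{2}$)
$A{\left(R,L \right)} = \frac{2}{5} - \frac{R \left(1 + R\right)}{5}$ ($A{\left(R,L \right)} = \frac{2}{5} + \frac{\left(-1\right) R \left(1 + R\right)}{5} = \frac{2}{5} - \frac{R \left(1 + R\right)}{5}$)
$\left(-43219 - 42252\right) \left(A{\left(-144,198 \right)} + 29404\right) = \left(-43219 - 42252\right) \left(\left(\frac{2}{5} - - \frac{144 \left(1 - 144\right)}{5}\right) + 29404\right) = - 85471 \left(\left(\frac{2}{5} - \left(- \frac{144}{5}\right) \left(-143\right)\right) + 29404\right) = - 85471 \left(\left(\frac{2}{5} - \frac{20592}{5}\right) + 29404\right) = - 85471 \left(-4118 + 29404\right) = \left(-85471\right) 25286 = -2161219706$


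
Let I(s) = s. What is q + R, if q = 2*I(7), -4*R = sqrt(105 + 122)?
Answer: 14 - sqrt(227)/4 ≈ 10.233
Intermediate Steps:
R = -sqrt(227)/4 (R = -sqrt(105 + 122)/4 = -sqrt(227)/4 ≈ -3.7666)
q = 14 (q = 2*7 = 14)
q + R = 14 - sqrt(227)/4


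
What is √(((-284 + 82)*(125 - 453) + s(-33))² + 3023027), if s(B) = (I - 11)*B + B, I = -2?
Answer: √4445512131 ≈ 66675.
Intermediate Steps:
s(B) = -12*B (s(B) = (-2 - 11)*B + B = -13*B + B = -12*B)
√(((-284 + 82)*(125 - 453) + s(-33))² + 3023027) = √(((-284 + 82)*(125 - 453) - 12*(-33))² + 3023027) = √((-202*(-328) + 396)² + 3023027) = √((66256 + 396)² + 3023027) = √(66652² + 3023027) = √(4442489104 + 3023027) = √4445512131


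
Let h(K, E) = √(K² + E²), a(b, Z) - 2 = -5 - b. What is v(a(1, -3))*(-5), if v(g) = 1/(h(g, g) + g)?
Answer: -5/4 - 5*√2/4 ≈ -3.0178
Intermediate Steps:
a(b, Z) = -3 - b (a(b, Z) = 2 + (-5 - b) = -3 - b)
h(K, E) = √(E² + K²)
v(g) = 1/(g + √2*√(g²)) (v(g) = 1/(√(g² + g²) + g) = 1/(√(2*g²) + g) = 1/(√2*√(g²) + g) = 1/(g + √2*√(g²)))
v(a(1, -3))*(-5) = -5/((-3 - 1*1) + √2*√((-3 - 1*1)²)) = -5/((-3 - 1) + √2*√((-3 - 1)²)) = -5/(-4 + √2*√((-4)²)) = -5/(-4 + √2*√16) = -5/(-4 + √2*4) = -5/(-4 + 4*√2)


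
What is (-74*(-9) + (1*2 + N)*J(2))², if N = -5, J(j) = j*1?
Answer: 435600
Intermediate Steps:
J(j) = j
(-74*(-9) + (1*2 + N)*J(2))² = (-74*(-9) + (1*2 - 5)*2)² = (666 + (2 - 5)*2)² = (666 - 3*2)² = (666 - 6)² = 660² = 435600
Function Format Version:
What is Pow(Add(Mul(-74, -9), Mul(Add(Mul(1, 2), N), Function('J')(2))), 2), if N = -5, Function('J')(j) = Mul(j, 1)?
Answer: 435600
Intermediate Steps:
Function('J')(j) = j
Pow(Add(Mul(-74, -9), Mul(Add(Mul(1, 2), N), Function('J')(2))), 2) = Pow(Add(Mul(-74, -9), Mul(Add(Mul(1, 2), -5), 2)), 2) = Pow(Add(666, Mul(Add(2, -5), 2)), 2) = Pow(Add(666, Mul(-3, 2)), 2) = Pow(Add(666, -6), 2) = Pow(660, 2) = 435600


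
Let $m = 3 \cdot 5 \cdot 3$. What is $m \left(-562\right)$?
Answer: $-25290$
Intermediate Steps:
$m = 45$ ($m = 15 \cdot 3 = 45$)
$m \left(-562\right) = 45 \left(-562\right) = -25290$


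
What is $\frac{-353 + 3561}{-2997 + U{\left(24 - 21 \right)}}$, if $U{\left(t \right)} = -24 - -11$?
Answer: $- \frac{1604}{1505} \approx -1.0658$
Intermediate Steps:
$U{\left(t \right)} = -13$ ($U{\left(t \right)} = -24 + 11 = -13$)
$\frac{-353 + 3561}{-2997 + U{\left(24 - 21 \right)}} = \frac{-353 + 3561}{-2997 - 13} = \frac{3208}{-3010} = 3208 \left(- \frac{1}{3010}\right) = - \frac{1604}{1505}$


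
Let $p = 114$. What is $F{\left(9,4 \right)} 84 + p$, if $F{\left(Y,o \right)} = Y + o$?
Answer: $1206$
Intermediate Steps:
$F{\left(9,4 \right)} 84 + p = \left(9 + 4\right) 84 + 114 = 13 \cdot 84 + 114 = 1092 + 114 = 1206$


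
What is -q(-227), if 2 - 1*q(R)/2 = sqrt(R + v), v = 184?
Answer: -4 + 2*I*sqrt(43) ≈ -4.0 + 13.115*I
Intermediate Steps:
q(R) = 4 - 2*sqrt(184 + R) (q(R) = 4 - 2*sqrt(R + 184) = 4 - 2*sqrt(184 + R))
-q(-227) = -(4 - 2*sqrt(184 - 227)) = -(4 - 2*I*sqrt(43)) = -4 + 2*I*sqrt(43)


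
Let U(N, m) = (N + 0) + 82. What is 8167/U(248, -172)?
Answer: 8167/330 ≈ 24.748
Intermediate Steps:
U(N, m) = 82 + N (U(N, m) = N + 82 = 82 + N)
8167/U(248, -172) = 8167/(82 + 248) = 8167/330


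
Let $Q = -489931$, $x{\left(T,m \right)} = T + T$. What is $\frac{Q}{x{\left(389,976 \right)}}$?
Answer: $- \frac{489931}{778} \approx -629.73$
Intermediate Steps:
$x{\left(T,m \right)} = 2 T$
$\frac{Q}{x{\left(389,976 \right)}} = - \frac{489931}{2 \cdot 389} = - \frac{489931}{778}$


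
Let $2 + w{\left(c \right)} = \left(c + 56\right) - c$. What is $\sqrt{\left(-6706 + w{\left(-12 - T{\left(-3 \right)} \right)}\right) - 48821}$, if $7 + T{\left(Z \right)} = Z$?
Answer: $41 i \sqrt{33} \approx 235.53 i$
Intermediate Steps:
$T{\left(Z \right)} = -7 + Z$
$w{\left(c \right)} = 54$ ($w{\left(c \right)} = -2 + \left(\left(c + 56\right) - c\right) = -2 + \left(\left(56 + c\right) - c\right) = -2 + 56 = 54$)
$\sqrt{\left(-6706 + w{\left(-12 - T{\left(-3 \right)} \right)}\right) - 48821} = \sqrt{\left(-6706 + 54\right) - 48821} = \sqrt{-6652 - 48821} = \sqrt{-55473} = 41 i \sqrt{33}$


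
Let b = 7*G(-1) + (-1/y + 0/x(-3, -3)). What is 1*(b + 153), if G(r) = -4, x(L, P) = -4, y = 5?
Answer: 624/5 ≈ 124.80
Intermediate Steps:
b = -141/5 (b = 7*(-4) + (-1/5 + 0/(-4)) = -28 + (-1*⅕ + 0*(-¼)) = -28 + (-⅕ + 0) = -28 - ⅕ = -141/5 ≈ -28.200)
1*(b + 153) = 1*(-141/5 + 153) = 1*(624/5) = 624/5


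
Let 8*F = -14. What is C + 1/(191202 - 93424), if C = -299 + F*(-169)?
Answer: -635555/195556 ≈ -3.2500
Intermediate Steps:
F = -7/4 (F = (⅛)*(-14) = -7/4 ≈ -1.7500)
C = -13/4 (C = -299 - 7/4*(-169) = -299 + 1183/4 = -13/4 ≈ -3.2500)
C + 1/(191202 - 93424) = -13/4 + 1/(191202 - 93424) = -13/4 + 1/97778 = -635555/195556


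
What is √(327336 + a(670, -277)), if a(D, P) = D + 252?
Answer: √328258 ≈ 572.94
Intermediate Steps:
a(D, P) = 252 + D
√(327336 + a(670, -277)) = √(327336 + (252 + 670)) = √(327336 + 922) = √328258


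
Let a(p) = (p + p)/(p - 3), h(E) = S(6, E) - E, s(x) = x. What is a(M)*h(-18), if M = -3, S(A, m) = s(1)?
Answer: 19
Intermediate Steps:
S(A, m) = 1
h(E) = 1 - E
a(p) = 2*p/(-3 + p) (a(p) = (2*p)/(-3 + p) = 2*p/(-3 + p))
a(M)*h(-18) = (2*(-3)/(-3 - 3))*(1 - 1*(-18)) = (2*(-3)/(-6))*(1 + 18) = (2*(-3)*(-⅙))*19 = 1*19 = 19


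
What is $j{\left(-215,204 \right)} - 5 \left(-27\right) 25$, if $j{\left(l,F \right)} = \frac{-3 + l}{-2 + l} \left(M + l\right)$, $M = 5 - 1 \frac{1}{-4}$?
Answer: $\frac{1373299}{434} \approx 3164.3$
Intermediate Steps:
$M = \frac{21}{4}$ ($M = 5 - 1 \left(- \frac{1}{4}\right) = 5 - - \frac{1}{4} = 5 + \frac{1}{4} = \frac{21}{4} \approx 5.25$)
$j{\left(l,F \right)} = \frac{\left(-3 + l\right) \left(\frac{21}{4} + l\right)}{-2 + l}$ ($j{\left(l,F \right)} = \frac{-3 + l}{-2 + l} \left(\frac{21}{4} + l\right) = \frac{\left(-3 + l\right) \left(\frac{21}{4} + l\right)}{-2 + l}$)
$j{\left(-215,204 \right)} - 5 \left(-27\right) 25 = \frac{-63 + 4 \left(-215\right)^{2} + 9 \left(-215\right)}{4 \left(-2 - 215\right)} - 5 \left(-27\right) 25 = \frac{-63 + 4 \cdot 46225 - 1935}{4 \left(-217\right)} - \left(-135\right) 25 = \frac{1}{4} \left(- \frac{1}{217}\right) \left(-63 + 184900 - 1935\right) - -3375 = \frac{1}{4} \left(- \frac{1}{217}\right) 182902 + 3375 = - \frac{91451}{434} + 3375 = \frac{1373299}{434}$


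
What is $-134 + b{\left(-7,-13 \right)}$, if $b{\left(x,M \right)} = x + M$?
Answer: $-154$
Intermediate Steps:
$b{\left(x,M \right)} = M + x$
$-134 + b{\left(-7,-13 \right)} = -134 - 20 = -154$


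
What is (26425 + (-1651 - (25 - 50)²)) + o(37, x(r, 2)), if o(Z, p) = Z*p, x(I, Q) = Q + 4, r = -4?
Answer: 24371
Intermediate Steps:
x(I, Q) = 4 + Q
(26425 + (-1651 - (25 - 50)²)) + o(37, x(r, 2)) = (26425 + (-1651 - (25 - 50)²)) + 37*(4 + 2) = (26425 + (-1651 - 1*(-25)²)) + 37*6 = (26425 + (-1651 - 1*625)) + 222 = (26425 + (-1651 - 625)) + 222 = (26425 - 2276) + 222 = 24149 + 222 = 24371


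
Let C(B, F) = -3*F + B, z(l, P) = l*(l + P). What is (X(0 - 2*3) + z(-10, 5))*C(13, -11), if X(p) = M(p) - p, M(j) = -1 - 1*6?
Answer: 2254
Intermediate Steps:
z(l, P) = l*(P + l)
C(B, F) = B - 3*F
M(j) = -7 (M(j) = -1 - 6 = -7)
X(p) = -7 - p
(X(0 - 2*3) + z(-10, 5))*C(13, -11) = ((-7 - (0 - 2*3)) - 10*(5 - 10))*(13 - 3*(-11)) = ((-7 - (0 - 6)) - 10*(-5))*(13 + 33) = ((-7 - 1*(-6)) + 50)*46 = ((-7 + 6) + 50)*46 = (-1 + 50)*46 = 49*46 = 2254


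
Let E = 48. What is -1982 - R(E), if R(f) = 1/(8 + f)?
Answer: -110993/56 ≈ -1982.0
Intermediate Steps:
-1982 - R(E) = -1982 - 1/(8 + 48) = -1982 - 1/56 = -110993/56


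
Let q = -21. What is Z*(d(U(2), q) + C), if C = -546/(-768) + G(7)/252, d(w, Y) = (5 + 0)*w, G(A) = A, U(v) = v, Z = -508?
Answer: -1571117/288 ≈ -5455.3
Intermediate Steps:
d(w, Y) = 5*w
C = 851/1152 (C = -546/(-768) + 7/252 = -546*(-1/768) + 7*(1/252) = 91/128 + 1/36 = 851/1152 ≈ 0.73872)
Z*(d(U(2), q) + C) = -508*(5*2 + 851/1152) = -508*(10 + 851/1152) = -508*12371/1152 = -1571117/288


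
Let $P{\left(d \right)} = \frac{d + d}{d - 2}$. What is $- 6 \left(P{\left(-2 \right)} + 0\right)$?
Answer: $-6$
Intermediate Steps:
$P{\left(d \right)} = \frac{2 d}{-2 + d}$
$- 6 \left(P{\left(-2 \right)} + 0\right) = - 6 \left(2 \left(-2\right) \frac{1}{-2 - 2} + 0\right) = - 6 \left(2 \left(-2\right) \frac{1}{-4} + 0\right) = - 6 \left(2 \left(-2\right) \left(- \frac{1}{4}\right) + 0\right) = - 6 \left(1 + 0\right) = \left(-6\right) 1 = -6$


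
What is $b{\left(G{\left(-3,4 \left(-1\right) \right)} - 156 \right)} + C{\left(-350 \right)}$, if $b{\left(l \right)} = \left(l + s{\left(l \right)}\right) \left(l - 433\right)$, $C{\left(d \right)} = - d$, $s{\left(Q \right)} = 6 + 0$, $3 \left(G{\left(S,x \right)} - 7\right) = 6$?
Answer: $82130$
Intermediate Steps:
$G{\left(S,x \right)} = 9$ ($G{\left(S,x \right)} = 7 + \frac{1}{3} \cdot 6 = 7 + 2 = 9$)
$s{\left(Q \right)} = 6$
$b{\left(l \right)} = \left(-433 + l\right) \left(6 + l\right)$ ($b{\left(l \right)} = \left(l + 6\right) \left(l - 433\right) = \left(6 + l\right) \left(-433 + l\right) = \left(-433 + l\right) \left(6 + l\right)$)
$b{\left(G{\left(-3,4 \left(-1\right) \right)} - 156 \right)} + C{\left(-350 \right)} = \left(-2598 + \left(9 - 156\right)^{2} - 427 \left(9 - 156\right)\right) - -350 = \left(-2598 + \left(9 - 156\right)^{2} - 427 \left(9 - 156\right)\right) + 350 = \left(-2598 + \left(-147\right)^{2} - -62769\right) + 350 = \left(-2598 + 21609 + 62769\right) + 350 = 81780 + 350 = 82130$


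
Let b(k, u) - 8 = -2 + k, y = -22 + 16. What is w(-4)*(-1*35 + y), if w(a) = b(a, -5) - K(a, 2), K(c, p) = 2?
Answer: 0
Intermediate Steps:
y = -6
b(k, u) = 6 + k (b(k, u) = 8 + (-2 + k) = 6 + k)
w(a) = 4 + a (w(a) = (6 + a) - 1*2 = (6 + a) - 2 = 4 + a)
w(-4)*(-1*35 + y) = (4 - 4)*(-1*35 - 6) = 0*(-35 - 6) = 0*(-41) = 0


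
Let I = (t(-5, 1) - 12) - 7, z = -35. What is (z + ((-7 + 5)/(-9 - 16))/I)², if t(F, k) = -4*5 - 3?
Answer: 337677376/275625 ≈ 1225.1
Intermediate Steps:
t(F, k) = -23 (t(F, k) = -20 - 3 = -23)
I = -42 (I = (-23 - 12) - 7 = -35 - 7 = -42)
(z + ((-7 + 5)/(-9 - 16))/I)² = (-35 + ((-7 + 5)/(-9 - 16))/(-42))² = (-35 - 2/(-25)*(-1/42))² = (-35 - 2*(-1/25)*(-1/42))² = (-35 + (2/25)*(-1/42))² = (-35 - 1/525)² = (-18376/525)² = 337677376/275625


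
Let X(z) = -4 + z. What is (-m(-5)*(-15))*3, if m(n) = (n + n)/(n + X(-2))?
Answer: 450/11 ≈ 40.909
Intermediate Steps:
m(n) = 2*n/(-6 + n) (m(n) = (n + n)/(n + (-4 - 2)) = (2*n)/(n - 6) = (2*n)/(-6 + n) = 2*n/(-6 + n))
(-m(-5)*(-15))*3 = (-2*(-5)/(-6 - 5)*(-15))*3 = (-2*(-5)/(-11)*(-15))*3 = (-2*(-5)*(-1)/11*(-15))*3 = (-1*10/11*(-15))*3 = -10/11*(-15)*3 = (150/11)*3 = 450/11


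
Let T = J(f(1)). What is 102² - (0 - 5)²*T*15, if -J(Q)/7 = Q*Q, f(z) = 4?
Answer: 52404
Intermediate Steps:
J(Q) = -7*Q² (J(Q) = -7*Q*Q = -7*Q²)
T = -112 (T = -7*4² = -7*16 = -112)
102² - (0 - 5)²*T*15 = 102² - (0 - 5)²*(-112)*15 = 10404 - (-5)²*(-112)*15 = 10404 - 25*(-112)*15 = 10404 - (-2800)*15 = 10404 - 1*(-42000) = 10404 + 42000 = 52404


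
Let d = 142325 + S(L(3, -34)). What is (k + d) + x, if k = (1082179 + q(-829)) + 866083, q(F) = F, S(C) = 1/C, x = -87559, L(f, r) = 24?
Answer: 48052777/24 ≈ 2.0022e+6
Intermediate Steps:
k = 1947433 (k = (1082179 - 829) + 866083 = 1081350 + 866083 = 1947433)
d = 3415801/24 (d = 142325 + 1/24 = 3415801/24 ≈ 1.4233e+5)
(k + d) + x = (1947433 + 3415801/24) - 87559 = 50154193/24 - 87559 = 48052777/24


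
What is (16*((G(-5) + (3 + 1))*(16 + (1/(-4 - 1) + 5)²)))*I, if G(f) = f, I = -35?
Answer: 109312/5 ≈ 21862.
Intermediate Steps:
(16*((G(-5) + (3 + 1))*(16 + (1/(-4 - 1) + 5)²)))*I = (16*((-5 + (3 + 1))*(16 + (1/(-4 - 1) + 5)²)))*(-35) = (16*((-5 + 4)*(16 + (1/(-5) + 5)²)))*(-35) = (16*(-(16 + (-⅕ + 5)²)))*(-35) = (16*(-(16 + (24/5)²)))*(-35) = (16*(-(16 + 576/25)))*(-35) = (16*(-1*976/25))*(-35) = (16*(-976/25))*(-35) = -15616/25*(-35) = 109312/5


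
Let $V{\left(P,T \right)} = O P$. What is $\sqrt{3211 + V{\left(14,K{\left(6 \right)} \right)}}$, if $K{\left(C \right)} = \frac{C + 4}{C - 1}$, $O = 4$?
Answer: $33 \sqrt{3} \approx 57.158$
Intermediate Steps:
$K{\left(C \right)} = \frac{4 + C}{-1 + C}$
$V{\left(P,T \right)} = 4 P$
$\sqrt{3211 + V{\left(14,K{\left(6 \right)} \right)}} = \sqrt{3211 + 4 \cdot 14} = \sqrt{3211 + 56} = \sqrt{3267} = 33 \sqrt{3}$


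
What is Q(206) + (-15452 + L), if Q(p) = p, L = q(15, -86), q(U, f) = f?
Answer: -15332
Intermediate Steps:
L = -86
Q(206) + (-15452 + L) = 206 + (-15452 - 86) = 206 - 15538 = -15332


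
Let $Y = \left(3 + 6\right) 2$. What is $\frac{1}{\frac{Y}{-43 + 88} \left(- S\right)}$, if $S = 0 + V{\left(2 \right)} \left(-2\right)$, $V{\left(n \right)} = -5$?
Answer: $- \frac{1}{4} \approx -0.25$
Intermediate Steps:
$Y = 18$ ($Y = 9 \cdot 2 = 18$)
$S = 10$ ($S = 0 - -10 = 0 + 10 = 10$)
$\frac{1}{\frac{Y}{-43 + 88} \left(- S\right)} = \frac{1}{\frac{18}{-43 + 88} \left(\left(-1\right) 10\right)} = \frac{1}{\frac{18}{45} \left(-10\right)} = \frac{1}{18 \cdot \frac{1}{45} \left(-10\right)} = \frac{1}{\frac{2}{5} \left(-10\right)} = \frac{1}{-4} = - \frac{1}{4}$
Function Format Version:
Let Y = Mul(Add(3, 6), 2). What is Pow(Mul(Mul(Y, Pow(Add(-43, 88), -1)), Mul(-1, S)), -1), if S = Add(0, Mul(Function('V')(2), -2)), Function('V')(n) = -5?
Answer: Rational(-1, 4) ≈ -0.25000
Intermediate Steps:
Y = 18 (Y = Mul(9, 2) = 18)
S = 10 (S = Add(0, Mul(-5, -2)) = Add(0, 10) = 10)
Pow(Mul(Mul(Y, Pow(Add(-43, 88), -1)), Mul(-1, S)), -1) = Pow(Mul(Mul(18, Pow(Add(-43, 88), -1)), Mul(-1, 10)), -1) = Pow(Mul(Mul(18, Pow(45, -1)), -10), -1) = Pow(Mul(Mul(18, Rational(1, 45)), -10), -1) = Pow(Mul(Rational(2, 5), -10), -1) = Pow(-4, -1) = Rational(-1, 4)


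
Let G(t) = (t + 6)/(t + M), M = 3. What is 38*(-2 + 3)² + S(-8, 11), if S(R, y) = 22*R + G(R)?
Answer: -688/5 ≈ -137.60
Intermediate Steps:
G(t) = (6 + t)/(3 + t) (G(t) = (t + 6)/(t + 3) = (6 + t)/(3 + t))
S(R, y) = 22*R + (6 + R)/(3 + R)
38*(-2 + 3)² + S(-8, 11) = 38*(-2 + 3)² + (6 - 8 + 22*(-8)*(3 - 8))/(3 - 8) = 38*1² + (6 - 8 + 22*(-8)*(-5))/(-5) = 38*1 - (6 - 8 + 880)/5 = 38 - ⅕*878 = 38 - 878/5 = -688/5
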